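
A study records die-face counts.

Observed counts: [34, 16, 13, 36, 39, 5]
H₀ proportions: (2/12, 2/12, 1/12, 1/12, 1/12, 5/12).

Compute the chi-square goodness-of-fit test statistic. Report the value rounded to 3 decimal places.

n = 143; E_i = n·p_i = [23.83, 23.83, 11.92, 11.92, 11.92, 59.58]
χ² = (34−23.83)²/23.83 + (16−23.83)²/23.83 + (13−11.92)²/11.92 + (36−11.92)²/11.92 + (39−11.92)²/11.92 + (5−59.58)²/59.58 = 167.2378
df = 5

test statistic = 167.238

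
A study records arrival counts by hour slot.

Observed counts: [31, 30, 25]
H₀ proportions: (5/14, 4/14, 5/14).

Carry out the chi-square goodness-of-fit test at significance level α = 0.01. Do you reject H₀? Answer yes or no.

reject H₀: no

n = 86; E_i = n·p_i = [30.71, 24.57, 30.71]
χ² = (31−30.71)²/30.71 + (30−24.57)²/24.57 + (25−30.71)²/30.71 = 2.2651
df = 2
p-value (upper-tail) = 0.32221
At α=0.01: p ≥ α → fail to reject H₀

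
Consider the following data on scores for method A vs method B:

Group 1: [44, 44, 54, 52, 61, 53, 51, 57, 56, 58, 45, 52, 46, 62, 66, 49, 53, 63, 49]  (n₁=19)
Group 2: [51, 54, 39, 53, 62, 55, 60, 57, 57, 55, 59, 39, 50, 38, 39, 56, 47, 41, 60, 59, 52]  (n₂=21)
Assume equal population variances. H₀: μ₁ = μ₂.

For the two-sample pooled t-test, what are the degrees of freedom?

df = n₁ + n₂ − 2 = 19 + 21 − 2 = 38

degrees of freedom = 38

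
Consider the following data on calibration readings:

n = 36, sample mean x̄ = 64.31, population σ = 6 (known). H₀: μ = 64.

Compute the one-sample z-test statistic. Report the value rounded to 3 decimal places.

SE = σ/√n = 6/√36 = 1.0000
z = (x̄−μ₀)/SE = (64.31−64)/1.0000 = 0.3100

test statistic = 0.310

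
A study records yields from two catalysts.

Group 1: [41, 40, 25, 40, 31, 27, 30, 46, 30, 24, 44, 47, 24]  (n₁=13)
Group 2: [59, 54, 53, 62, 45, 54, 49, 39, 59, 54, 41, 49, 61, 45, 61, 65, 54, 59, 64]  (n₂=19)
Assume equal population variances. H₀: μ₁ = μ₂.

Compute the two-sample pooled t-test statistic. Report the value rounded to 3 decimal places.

x̄₁=34.538, s₁=8.666, n₁=13
x̄₂=54.053, s₂=7.692, n₂=19
s_p² = [12·8.666² + 18·7.692²]/30 = 65.5393
SE = √(s_p²·(1/13+1/19)) = 2.9139
t = (34.538−54.053)/2.9139 = -6.6969
df = 30

test statistic = -6.697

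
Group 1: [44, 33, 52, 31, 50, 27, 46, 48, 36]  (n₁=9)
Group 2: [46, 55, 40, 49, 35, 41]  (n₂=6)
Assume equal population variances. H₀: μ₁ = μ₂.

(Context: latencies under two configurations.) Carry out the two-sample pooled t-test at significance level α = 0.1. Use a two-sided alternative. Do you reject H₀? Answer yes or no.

reject H₀: no

x̄₁=40.778, s₁=9.148, n₁=9
x̄₂=44.333, s₂=7.146, n₂=6
s_p² = [8·9.148² + 5·7.146²]/13 = 71.1453
SE = √(s_p²·(1/9+1/6)) = 4.4455
t = (40.778−44.333)/4.4455 = -0.7998
df = 13
p-value (two-sided) = 0.43819
At α=0.1: p ≥ α → fail to reject H₀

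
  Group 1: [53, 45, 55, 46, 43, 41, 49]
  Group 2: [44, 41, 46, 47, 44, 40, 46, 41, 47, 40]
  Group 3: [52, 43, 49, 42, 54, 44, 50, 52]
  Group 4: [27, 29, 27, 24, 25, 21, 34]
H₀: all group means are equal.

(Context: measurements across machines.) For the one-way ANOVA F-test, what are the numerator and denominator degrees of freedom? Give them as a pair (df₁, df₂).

degrees of freedom = [3, 28]

k = 4 groups, N = 32 total
df = (k−1, N−k) = (4−1, 32−4) = (3, 28)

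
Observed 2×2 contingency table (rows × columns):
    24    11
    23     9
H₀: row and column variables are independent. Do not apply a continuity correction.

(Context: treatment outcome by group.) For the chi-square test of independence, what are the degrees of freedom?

df = (r−1)(c−1) = (2−1)·(2−1) = 1

degrees of freedom = 1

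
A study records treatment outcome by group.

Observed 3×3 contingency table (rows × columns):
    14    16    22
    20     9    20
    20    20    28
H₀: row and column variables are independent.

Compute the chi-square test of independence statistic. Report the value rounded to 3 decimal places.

Row totals [52, 49, 68], col totals [54, 45, 70], n=169
χ² = (14−16.62)²/16.62 + (16−13.85)²/13.85 + (22−21.54)²/21.54 + (20−15.66)²/15.66 + (9−13.05)²/13.05 + (20−20.30)²/20.30 + (20−21.73)²/21.73 + (20−18.11)²/18.11 + (28−28.17)²/28.17 = 3.5576
df = 4

test statistic = 3.558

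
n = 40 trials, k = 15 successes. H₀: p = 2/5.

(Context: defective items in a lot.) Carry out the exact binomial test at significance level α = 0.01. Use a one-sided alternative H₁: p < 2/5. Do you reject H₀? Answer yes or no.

Exact binomial: n=40, k=15, p₀=2/5=0.4000
P(X≤15) from Σ C(n,i)·p₀^i·(1−p₀)^(n−i)
p-value (one-sided, H₁ less) = 0.44022
At α=0.01: p ≥ α → fail to reject H₀

reject H₀: no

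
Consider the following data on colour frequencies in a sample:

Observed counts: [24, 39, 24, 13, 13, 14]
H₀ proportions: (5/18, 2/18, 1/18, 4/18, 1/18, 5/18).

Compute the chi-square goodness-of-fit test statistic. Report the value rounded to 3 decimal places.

n = 127; E_i = n·p_i = [35.28, 14.11, 7.06, 28.22, 7.06, 35.28]
χ² = (24−35.28)²/35.28 + (39−14.11)²/14.11 + (24−7.06)²/7.06 + (13−28.22)²/28.22 + (13−7.06)²/7.06 + (14−35.28)²/35.28 = 114.2496
df = 5

test statistic = 114.250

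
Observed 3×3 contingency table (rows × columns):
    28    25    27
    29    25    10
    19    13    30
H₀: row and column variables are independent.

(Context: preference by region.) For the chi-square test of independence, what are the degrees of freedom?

df = (r−1)(c−1) = (3−1)·(3−1) = 4

degrees of freedom = 4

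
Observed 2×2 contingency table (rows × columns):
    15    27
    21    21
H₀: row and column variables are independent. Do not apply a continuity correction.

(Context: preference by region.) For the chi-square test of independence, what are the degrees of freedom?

degrees of freedom = 1

df = (r−1)(c−1) = (2−1)·(2−1) = 1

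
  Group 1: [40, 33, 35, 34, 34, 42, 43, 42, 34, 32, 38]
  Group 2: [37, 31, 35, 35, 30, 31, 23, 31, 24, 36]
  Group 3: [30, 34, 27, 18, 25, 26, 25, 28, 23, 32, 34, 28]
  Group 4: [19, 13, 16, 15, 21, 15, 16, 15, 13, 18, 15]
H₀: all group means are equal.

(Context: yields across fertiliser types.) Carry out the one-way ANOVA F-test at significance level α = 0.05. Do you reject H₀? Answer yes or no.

reject H₀: yes

Group means [37.00, 31.30, 27.50, 16.00], grand mean 27.864
SSB = Σnᵢ(x̄ᵢ−x̄)² = 2586.082; SSW = ΣΣ(x−x̄ᵢ)² = 671.100
MSB = 2586.082/3 = 862.0273; MSW = 671.100/40 = 16.7775
F = MSB/MSW = 51.3800
df = (3, 40)
p-value (upper-tail) = 0.00000
At α=0.05: p < α → reject H₀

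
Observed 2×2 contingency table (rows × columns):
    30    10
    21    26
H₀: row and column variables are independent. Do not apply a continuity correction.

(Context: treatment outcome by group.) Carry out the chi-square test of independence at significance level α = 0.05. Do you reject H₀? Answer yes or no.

Row totals [40, 47], col totals [51, 36], n=87
χ² = (30−23.45)²/23.45 + (10−16.55)²/16.55 + (21−27.55)²/27.55 + (26−19.45)²/19.45 = 8.1891
df = 1
p-value (upper-tail) = 0.00421
At α=0.05: p < α → reject H₀

reject H₀: yes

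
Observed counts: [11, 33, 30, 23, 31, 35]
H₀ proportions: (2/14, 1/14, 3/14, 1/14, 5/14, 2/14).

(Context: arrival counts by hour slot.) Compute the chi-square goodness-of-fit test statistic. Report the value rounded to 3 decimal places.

test statistic = 76.048

n = 163; E_i = n·p_i = [23.29, 11.64, 34.93, 11.64, 58.21, 23.29]
χ² = (11−23.29)²/23.29 + (33−11.64)²/11.64 + (30−34.93)²/34.93 + (23−11.64)²/11.64 + (31−58.21)²/58.21 + (35−23.29)²/23.29 = 76.0479
df = 5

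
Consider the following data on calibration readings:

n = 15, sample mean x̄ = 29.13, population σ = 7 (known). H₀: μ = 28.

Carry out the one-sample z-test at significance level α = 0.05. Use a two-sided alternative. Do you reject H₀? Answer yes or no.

SE = σ/√n = 7/√15 = 1.8074
z = (x̄−μ₀)/SE = (29.13−28)/1.8074 = 0.6252
p-value (two-sided) = 0.53183
At α=0.05: p ≥ α → fail to reject H₀

reject H₀: no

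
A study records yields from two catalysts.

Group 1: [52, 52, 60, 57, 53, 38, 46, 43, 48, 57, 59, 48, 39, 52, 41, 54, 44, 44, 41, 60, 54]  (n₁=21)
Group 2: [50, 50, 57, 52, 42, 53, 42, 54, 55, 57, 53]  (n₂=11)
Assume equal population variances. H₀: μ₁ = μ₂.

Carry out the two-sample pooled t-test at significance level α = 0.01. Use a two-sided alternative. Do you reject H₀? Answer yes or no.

reject H₀: no

x̄₁=49.619, s₁=7.074, n₁=21
x̄₂=51.364, s₂=5.182, n₂=11
s_p² = [20·7.074² + 10·5.182²]/30 = 42.3166
SE = √(s_p²·(1/21+1/11)) = 2.4212
t = (49.619−51.364)/2.4212 = -0.7206
df = 30
p-value (two-sided) = 0.47676
At α=0.01: p ≥ α → fail to reject H₀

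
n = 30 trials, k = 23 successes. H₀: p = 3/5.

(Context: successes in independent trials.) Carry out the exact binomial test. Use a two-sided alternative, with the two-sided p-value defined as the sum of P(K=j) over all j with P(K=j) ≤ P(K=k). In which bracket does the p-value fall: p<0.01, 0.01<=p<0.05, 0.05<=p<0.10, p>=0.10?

Exact binomial: n=30, k=23, p₀=3/5=0.6000
P(X=j) = C(n,j)·p₀^j·(1−p₀)^(n−j); p = Σ P(X=j) over j with P(X=j) ≤ P(X=23)
p-value (two-sided) = 0.06476
→ bracket: 0.05<=p<0.10

p-value bracket: 0.05<=p<0.10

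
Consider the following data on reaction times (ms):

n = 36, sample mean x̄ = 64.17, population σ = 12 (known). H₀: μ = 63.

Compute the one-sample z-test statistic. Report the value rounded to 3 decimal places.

test statistic = 0.585

SE = σ/√n = 12/√36 = 2.0000
z = (x̄−μ₀)/SE = (64.17−63)/2.0000 = 0.5850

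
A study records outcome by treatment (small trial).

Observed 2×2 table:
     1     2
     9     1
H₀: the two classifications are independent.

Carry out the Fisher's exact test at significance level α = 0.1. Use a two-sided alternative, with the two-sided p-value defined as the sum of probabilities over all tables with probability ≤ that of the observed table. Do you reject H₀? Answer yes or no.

reject H₀: no

Margins: r₁=3, r₂=10, c₁=10, c₂=3, n=13
p_obs = C(3,1)·C(10,9)/C(13,10); sum pmf over tables with pmf ≤ p_obs
p-value (two-sided) = 0.10839
At α=0.1: p ≥ α → fail to reject H₀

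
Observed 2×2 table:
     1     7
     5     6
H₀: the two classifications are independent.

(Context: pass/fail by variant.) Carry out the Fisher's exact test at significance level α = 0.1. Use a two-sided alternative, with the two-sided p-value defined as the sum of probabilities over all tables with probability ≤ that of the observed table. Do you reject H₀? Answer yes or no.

Margins: r₁=8, r₂=11, c₁=6, c₂=13, n=19
p_obs = C(8,1)·C(11,5)/C(19,6); sum pmf over tables with pmf ≤ p_obs
p-value (two-sided) = 0.17699
At α=0.1: p ≥ α → fail to reject H₀

reject H₀: no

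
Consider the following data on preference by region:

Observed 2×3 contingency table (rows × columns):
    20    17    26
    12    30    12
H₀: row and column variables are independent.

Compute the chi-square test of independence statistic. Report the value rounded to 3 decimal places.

Row totals [63, 54], col totals [32, 47, 38], n=117
χ² = (20−17.23)²/17.23 + (17−25.31)²/25.31 + (26−20.46)²/20.46 + (12−14.77)²/14.77 + (30−21.69)²/21.69 + (12−17.54)²/17.54 = 10.1212
df = 2

test statistic = 10.121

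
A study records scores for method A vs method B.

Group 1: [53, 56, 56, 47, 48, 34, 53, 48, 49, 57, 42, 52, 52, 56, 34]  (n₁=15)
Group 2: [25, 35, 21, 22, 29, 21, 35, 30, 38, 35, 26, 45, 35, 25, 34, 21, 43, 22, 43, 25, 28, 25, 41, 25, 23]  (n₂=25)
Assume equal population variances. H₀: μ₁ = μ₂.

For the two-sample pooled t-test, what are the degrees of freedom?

df = n₁ + n₂ − 2 = 15 + 25 − 2 = 38

degrees of freedom = 38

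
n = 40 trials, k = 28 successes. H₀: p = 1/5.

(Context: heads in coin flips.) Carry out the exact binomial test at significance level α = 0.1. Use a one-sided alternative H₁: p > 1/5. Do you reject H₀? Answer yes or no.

Exact binomial: n=40, k=28, p₀=1/5=0.2000
P(X≥28) from Σ C(n,i)·p₀^i·(1−p₀)^(n−i)
p-value (one-sided, H₁ greater) = 0.00000
At α=0.1: p < α → reject H₀

reject H₀: yes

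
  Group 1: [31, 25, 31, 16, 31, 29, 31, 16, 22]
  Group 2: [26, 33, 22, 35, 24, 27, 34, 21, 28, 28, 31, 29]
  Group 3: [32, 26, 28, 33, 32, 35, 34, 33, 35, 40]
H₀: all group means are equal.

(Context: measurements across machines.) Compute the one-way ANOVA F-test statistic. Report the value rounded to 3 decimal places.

Group means [25.78, 28.17, 32.80], grand mean 28.968
SSB = Σnᵢ(x̄ᵢ−x̄)² = 246.146; SSW = ΣΣ(x−x̄ᵢ)² = 684.822
MSB = 246.146/2 = 123.0728; MSW = 684.822/28 = 24.4579
F = MSB/MSW = 5.0320
df = (2, 28)

test statistic = 5.032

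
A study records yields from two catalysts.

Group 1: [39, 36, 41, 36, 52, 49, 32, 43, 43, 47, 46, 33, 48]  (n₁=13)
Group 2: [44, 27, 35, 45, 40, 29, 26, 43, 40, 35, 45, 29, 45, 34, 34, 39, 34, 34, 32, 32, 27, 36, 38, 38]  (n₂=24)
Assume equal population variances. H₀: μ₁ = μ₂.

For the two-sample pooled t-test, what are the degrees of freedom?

df = n₁ + n₂ − 2 = 13 + 24 − 2 = 35

degrees of freedom = 35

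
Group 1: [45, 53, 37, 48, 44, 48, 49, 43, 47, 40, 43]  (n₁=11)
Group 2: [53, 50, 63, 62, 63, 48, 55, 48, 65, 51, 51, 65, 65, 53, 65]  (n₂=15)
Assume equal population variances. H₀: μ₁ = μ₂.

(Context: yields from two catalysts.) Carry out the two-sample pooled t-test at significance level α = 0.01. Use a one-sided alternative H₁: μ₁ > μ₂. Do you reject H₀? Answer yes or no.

reject H₀: no

x̄₁=45.182, s₁=4.468, n₁=11
x̄₂=57.133, s₂=6.927, n₂=15
s_p² = [10·4.468² + 14·6.927²]/24 = 36.3071
SE = √(s_p²·(1/11+1/15)) = 2.3919
t = (45.182−57.133)/2.3919 = -4.9967
df = 24
p-value (one-sided, H₁ greater) = 0.99998
At α=0.01: p ≥ α → fail to reject H₀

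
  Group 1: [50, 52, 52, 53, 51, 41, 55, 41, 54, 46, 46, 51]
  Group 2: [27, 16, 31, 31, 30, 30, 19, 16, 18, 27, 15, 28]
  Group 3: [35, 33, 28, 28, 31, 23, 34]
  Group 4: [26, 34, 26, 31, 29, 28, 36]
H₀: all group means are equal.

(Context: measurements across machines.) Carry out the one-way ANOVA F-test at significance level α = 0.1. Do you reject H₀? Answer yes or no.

reject H₀: yes

Group means [49.33, 24.00, 30.29, 30.00], grand mean 34.263
SSB = Σnᵢ(x̄ᵢ−x̄)² = 4227.273; SSW = ΣΣ(x−x̄ᵢ)² = 920.095
MSB = 4227.273/3 = 1409.0911; MSW = 920.095/34 = 27.0616
F = MSB/MSW = 52.0697
df = (3, 34)
p-value (upper-tail) = 0.00000
At α=0.1: p < α → reject H₀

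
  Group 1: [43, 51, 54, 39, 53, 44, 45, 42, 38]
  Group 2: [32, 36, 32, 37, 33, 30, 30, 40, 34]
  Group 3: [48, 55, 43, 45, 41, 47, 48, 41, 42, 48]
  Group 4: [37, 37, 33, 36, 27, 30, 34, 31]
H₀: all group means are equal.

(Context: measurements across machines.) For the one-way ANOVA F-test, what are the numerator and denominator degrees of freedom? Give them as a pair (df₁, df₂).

k = 4 groups, N = 36 total
df = (k−1, N−k) = (4−1, 36−4) = (3, 32)

degrees of freedom = [3, 32]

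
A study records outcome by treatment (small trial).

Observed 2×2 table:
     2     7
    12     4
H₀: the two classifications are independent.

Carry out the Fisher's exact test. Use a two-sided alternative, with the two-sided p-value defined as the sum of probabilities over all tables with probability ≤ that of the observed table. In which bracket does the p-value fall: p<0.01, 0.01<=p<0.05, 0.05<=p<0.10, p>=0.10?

p-value bracket: 0.01<=p<0.05

Margins: r₁=9, r₂=16, c₁=14, c₂=11, n=25
p_obs = C(9,2)·C(16,12)/C(25,14); sum pmf over tables with pmf ≤ p_obs
p-value (two-sided) = 0.01684
→ bracket: 0.01<=p<0.05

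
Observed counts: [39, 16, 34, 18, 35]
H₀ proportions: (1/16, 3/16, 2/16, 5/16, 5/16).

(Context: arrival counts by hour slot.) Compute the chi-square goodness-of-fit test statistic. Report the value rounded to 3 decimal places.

test statistic = 139.029

n = 142; E_i = n·p_i = [8.88, 26.62, 17.75, 44.38, 44.38]
χ² = (39−8.88)²/8.88 + (16−26.62)²/26.62 + (34−17.75)²/17.75 + (18−44.38)²/44.38 + (35−44.38)²/44.38 = 139.0291
df = 4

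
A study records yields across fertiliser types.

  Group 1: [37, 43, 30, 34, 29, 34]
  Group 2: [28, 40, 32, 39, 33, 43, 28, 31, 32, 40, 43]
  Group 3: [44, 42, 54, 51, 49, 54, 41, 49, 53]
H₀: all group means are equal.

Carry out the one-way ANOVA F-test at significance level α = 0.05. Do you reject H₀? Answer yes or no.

reject H₀: yes

Group means [34.50, 35.36, 48.56], grand mean 39.731
SSB = Σnᵢ(x̄ᵢ−x̄)² = 1074.848; SSW = ΣΣ(x−x̄ᵢ)² = 664.268
MSB = 1074.848/2 = 537.4239; MSW = 664.268/23 = 28.8812
F = MSB/MSW = 18.6081
df = (2, 23)
p-value (upper-tail) = 0.00002
At α=0.05: p < α → reject H₀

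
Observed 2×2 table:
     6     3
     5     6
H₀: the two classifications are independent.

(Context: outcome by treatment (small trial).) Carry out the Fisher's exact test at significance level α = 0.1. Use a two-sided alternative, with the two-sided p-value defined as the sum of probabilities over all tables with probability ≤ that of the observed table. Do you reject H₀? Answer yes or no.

Margins: r₁=9, r₂=11, c₁=11, c₂=9, n=20
p_obs = C(9,6)·C(11,5)/C(20,11); sum pmf over tables with pmf ≤ p_obs
p-value (two-sided) = 0.40586
At α=0.1: p ≥ α → fail to reject H₀

reject H₀: no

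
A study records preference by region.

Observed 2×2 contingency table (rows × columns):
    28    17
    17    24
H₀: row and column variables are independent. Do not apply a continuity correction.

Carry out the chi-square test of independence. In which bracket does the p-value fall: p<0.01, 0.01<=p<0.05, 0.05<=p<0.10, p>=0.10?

p-value bracket: 0.05<=p<0.10

Row totals [45, 41], col totals [45, 41], n=86
χ² = (28−23.55)²/23.55 + (17−21.45)²/21.45 + (17−21.45)²/21.45 + (24−19.55)²/19.55 = 3.7060
df = 1
p-value (upper-tail) = 0.05422
→ bracket: 0.05<=p<0.10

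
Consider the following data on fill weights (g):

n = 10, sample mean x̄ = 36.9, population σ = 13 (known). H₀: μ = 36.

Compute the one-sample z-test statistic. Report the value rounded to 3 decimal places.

test statistic = 0.219

SE = σ/√n = 13/√10 = 4.1110
z = (x̄−μ₀)/SE = (36.9−36)/4.1110 = 0.2189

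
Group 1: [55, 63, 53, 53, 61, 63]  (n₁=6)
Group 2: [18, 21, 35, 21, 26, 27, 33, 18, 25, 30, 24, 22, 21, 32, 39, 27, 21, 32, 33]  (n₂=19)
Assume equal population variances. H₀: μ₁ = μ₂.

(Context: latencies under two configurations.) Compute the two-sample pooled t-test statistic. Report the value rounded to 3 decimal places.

x̄₁=58.000, s₁=4.858, n₁=6
x̄₂=26.579, s₂=6.149, n₂=19
s_p² = [5·4.858² + 18·6.149²]/23 = 34.7231
SE = √(s_p²·(1/6+1/19)) = 2.7595
t = (58.000−26.579)/2.7595 = 11.3866
df = 23

test statistic = 11.387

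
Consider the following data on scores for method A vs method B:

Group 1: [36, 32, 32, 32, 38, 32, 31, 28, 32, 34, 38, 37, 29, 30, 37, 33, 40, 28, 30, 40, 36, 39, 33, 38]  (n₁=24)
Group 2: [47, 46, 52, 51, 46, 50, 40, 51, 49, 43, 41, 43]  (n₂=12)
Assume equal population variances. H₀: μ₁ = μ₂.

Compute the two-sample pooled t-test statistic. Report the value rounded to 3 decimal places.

test statistic = -9.150

x̄₁=33.958, s₁=3.793, n₁=24
x̄₂=46.583, s₂=4.122, n₂=12
s_p² = [23·3.793² + 11·4.122²]/34 = 15.2316
SE = √(s_p²·(1/24+1/12)) = 1.3798
t = (33.958−46.583)/1.3798 = -9.1496
df = 34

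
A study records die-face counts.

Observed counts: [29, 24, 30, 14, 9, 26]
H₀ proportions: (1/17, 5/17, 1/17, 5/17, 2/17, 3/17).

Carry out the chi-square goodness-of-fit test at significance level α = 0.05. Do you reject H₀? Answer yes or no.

reject H₀: yes

n = 132; E_i = n·p_i = [7.76, 38.82, 7.76, 38.82, 15.53, 23.29]
χ² = (29−7.76)²/7.76 + (24−38.82)²/38.82 + (30−7.76)²/7.76 + (14−38.82)²/38.82 + (9−15.53)²/15.53 + (26−23.29)²/23.29 = 146.3407
df = 5
p-value (upper-tail) = 0.00000
At α=0.05: p < α → reject H₀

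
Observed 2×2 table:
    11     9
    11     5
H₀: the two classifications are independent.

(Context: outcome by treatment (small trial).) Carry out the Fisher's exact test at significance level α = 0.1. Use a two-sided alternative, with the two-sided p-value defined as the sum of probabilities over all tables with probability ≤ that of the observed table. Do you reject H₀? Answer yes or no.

Margins: r₁=20, r₂=16, c₁=22, c₂=14, n=36
p_obs = C(20,11)·C(16,11)/C(36,22); sum pmf over tables with pmf ≤ p_obs
p-value (two-sided) = 0.50067
At α=0.1: p ≥ α → fail to reject H₀

reject H₀: no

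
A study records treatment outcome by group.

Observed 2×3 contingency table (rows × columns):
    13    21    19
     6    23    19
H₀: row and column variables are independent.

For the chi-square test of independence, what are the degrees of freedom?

df = (r−1)(c−1) = (2−1)·(3−1) = 2

degrees of freedom = 2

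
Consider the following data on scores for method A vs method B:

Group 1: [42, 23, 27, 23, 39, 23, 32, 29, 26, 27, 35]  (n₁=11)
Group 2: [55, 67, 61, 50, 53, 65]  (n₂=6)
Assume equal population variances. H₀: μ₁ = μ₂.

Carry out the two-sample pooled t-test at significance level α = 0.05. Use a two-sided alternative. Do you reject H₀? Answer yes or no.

x̄₁=29.636, s₁=6.592, n₁=11
x̄₂=58.500, s₂=6.863, n₂=6
s_p² = [10·6.592² + 5·6.863²]/15 = 44.6697
SE = √(s_p²·(1/11+1/6)) = 3.3920
t = (29.636−58.500)/3.3920 = -8.5093
df = 15
p-value (two-sided) = 0.00000
At α=0.05: p < α → reject H₀

reject H₀: yes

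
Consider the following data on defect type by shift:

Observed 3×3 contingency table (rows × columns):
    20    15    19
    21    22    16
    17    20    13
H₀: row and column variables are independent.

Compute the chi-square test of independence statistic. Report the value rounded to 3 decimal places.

test statistic = 2.233

Row totals [54, 59, 50], col totals [58, 57, 48], n=163
χ² = (20−19.21)²/19.21 + (15−18.88)²/18.88 + (19−15.90)²/15.90 + (21−20.99)²/20.99 + (22−20.63)²/20.63 + (16−17.37)²/17.37 + (17−17.79)²/17.79 + (20−17.48)²/17.48 + (13−14.72)²/14.72 = 2.2327
df = 4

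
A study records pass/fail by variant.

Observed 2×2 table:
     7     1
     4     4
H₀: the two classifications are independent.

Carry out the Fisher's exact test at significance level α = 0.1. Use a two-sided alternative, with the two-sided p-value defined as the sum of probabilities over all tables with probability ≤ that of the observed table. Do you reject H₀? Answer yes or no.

reject H₀: no

Margins: r₁=8, r₂=8, c₁=11, c₂=5, n=16
p_obs = C(8,7)·C(8,4)/C(16,11); sum pmf over tables with pmf ≤ p_obs
p-value (two-sided) = 0.28205
At α=0.1: p ≥ α → fail to reject H₀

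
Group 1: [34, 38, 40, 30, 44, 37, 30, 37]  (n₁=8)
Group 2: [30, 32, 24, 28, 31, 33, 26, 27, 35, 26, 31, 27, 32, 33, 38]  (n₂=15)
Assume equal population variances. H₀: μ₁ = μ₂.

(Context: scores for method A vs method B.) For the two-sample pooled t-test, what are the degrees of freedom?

df = n₁ + n₂ − 2 = 8 + 15 − 2 = 21

degrees of freedom = 21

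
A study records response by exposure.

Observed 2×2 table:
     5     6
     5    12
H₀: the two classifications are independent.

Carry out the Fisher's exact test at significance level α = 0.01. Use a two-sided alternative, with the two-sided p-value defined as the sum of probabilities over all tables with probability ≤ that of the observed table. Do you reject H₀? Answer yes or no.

Margins: r₁=11, r₂=17, c₁=10, c₂=18, n=28
p_obs = C(11,5)·C(17,5)/C(28,10); sum pmf over tables with pmf ≤ p_obs
p-value (two-sided) = 0.44426
At α=0.01: p ≥ α → fail to reject H₀

reject H₀: no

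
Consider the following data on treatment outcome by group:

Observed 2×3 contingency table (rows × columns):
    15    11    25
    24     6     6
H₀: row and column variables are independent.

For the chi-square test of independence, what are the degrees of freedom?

df = (r−1)(c−1) = (2−1)·(3−1) = 2

degrees of freedom = 2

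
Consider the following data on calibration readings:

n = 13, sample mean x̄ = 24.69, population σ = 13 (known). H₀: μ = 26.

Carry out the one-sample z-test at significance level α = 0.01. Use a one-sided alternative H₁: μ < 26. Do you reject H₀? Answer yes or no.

SE = σ/√n = 13/√13 = 3.6056
z = (x̄−μ₀)/SE = (24.69−26)/3.6056 = -0.3633
p-value (one-sided, H₁ less) = 0.35818
At α=0.01: p ≥ α → fail to reject H₀

reject H₀: no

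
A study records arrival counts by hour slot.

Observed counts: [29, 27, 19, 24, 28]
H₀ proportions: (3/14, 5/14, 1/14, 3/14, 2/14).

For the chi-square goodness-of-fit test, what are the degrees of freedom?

df = k − 1 = 5 − 1 = 4

degrees of freedom = 4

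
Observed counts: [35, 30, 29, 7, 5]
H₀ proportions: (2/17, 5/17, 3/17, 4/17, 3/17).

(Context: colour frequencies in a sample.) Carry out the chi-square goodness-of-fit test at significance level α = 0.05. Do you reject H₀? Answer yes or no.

reject H₀: yes

n = 106; E_i = n·p_i = [12.47, 31.18, 18.71, 24.94, 18.71]
χ² = (35−12.47)²/12.47 + (30−31.18)²/31.18 + (29−18.71)²/18.71 + (7−24.94)²/24.94 + (5−18.71)²/18.71 = 69.3593
df = 4
p-value (upper-tail) = 0.00000
At α=0.05: p < α → reject H₀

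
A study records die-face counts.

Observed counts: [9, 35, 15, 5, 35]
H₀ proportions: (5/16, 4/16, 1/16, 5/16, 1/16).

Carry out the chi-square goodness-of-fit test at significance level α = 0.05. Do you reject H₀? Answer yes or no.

reject H₀: yes

n = 99; E_i = n·p_i = [30.94, 24.75, 6.19, 30.94, 6.19]
χ² = (9−30.94)²/30.94 + (35−24.75)²/24.75 + (15−6.19)²/6.19 + (5−30.94)²/30.94 + (35−6.19)²/6.19 = 188.2646
df = 4
p-value (upper-tail) = 0.00000
At α=0.05: p < α → reject H₀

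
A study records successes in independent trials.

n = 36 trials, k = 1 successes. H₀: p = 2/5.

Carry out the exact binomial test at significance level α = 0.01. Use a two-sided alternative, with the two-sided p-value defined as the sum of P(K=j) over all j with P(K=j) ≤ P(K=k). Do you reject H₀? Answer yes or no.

Exact binomial: n=36, k=1, p₀=2/5=0.4000
P(X=j) = C(n,j)·p₀^j·(1−p₀)^(n−j); p = Σ P(X=j) over j with P(X=j) ≤ P(X=1)
p-value (two-sided) = 0.00000
At α=0.01: p < α → reject H₀

reject H₀: yes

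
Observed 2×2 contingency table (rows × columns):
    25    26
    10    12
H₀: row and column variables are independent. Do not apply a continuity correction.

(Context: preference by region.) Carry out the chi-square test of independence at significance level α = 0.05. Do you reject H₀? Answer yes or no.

Row totals [51, 22], col totals [35, 38], n=73
χ² = (25−24.45)²/24.45 + (26−26.55)²/26.55 + (10−10.55)²/10.55 + (12−11.45)²/11.45 = 0.0783
df = 1
p-value (upper-tail) = 0.77965
At α=0.05: p ≥ α → fail to reject H₀

reject H₀: no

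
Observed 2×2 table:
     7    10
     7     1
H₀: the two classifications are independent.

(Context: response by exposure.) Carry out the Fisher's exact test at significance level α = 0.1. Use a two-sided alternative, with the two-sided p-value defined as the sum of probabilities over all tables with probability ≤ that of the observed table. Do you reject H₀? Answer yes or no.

Margins: r₁=17, r₂=8, c₁=14, c₂=11, n=25
p_obs = C(17,7)·C(8,7)/C(25,14); sum pmf over tables with pmf ≤ p_obs
p-value (two-sided) = 0.04211
At α=0.1: p < α → reject H₀

reject H₀: yes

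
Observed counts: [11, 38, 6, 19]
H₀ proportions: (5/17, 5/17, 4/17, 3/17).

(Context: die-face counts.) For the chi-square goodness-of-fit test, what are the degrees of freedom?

degrees of freedom = 3

df = k − 1 = 4 − 1 = 3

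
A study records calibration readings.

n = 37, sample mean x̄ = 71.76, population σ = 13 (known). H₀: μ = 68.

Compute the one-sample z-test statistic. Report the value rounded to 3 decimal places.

test statistic = 1.759

SE = σ/√n = 13/√37 = 2.1372
z = (x̄−μ₀)/SE = (71.76−68)/2.1372 = 1.7593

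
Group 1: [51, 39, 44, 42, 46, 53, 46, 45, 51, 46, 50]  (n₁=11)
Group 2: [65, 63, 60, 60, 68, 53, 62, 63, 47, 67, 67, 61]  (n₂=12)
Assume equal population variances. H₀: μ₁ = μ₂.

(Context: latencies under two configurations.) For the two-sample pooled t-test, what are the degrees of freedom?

degrees of freedom = 21

df = n₁ + n₂ − 2 = 11 + 12 − 2 = 21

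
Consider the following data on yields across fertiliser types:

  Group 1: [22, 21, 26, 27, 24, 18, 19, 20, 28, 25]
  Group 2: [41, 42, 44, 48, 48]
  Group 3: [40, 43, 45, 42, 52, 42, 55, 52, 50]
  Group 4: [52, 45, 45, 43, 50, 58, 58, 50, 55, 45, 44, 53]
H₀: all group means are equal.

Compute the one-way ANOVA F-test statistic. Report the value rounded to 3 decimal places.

test statistic = 67.237

Group means [23.00, 44.60, 46.78, 49.83], grand mean 40.889
SSB = Σnᵢ(x̄ᵢ−x̄)² = 4541.133; SSW = ΣΣ(x−x̄ᵢ)² = 720.422
MSB = 4541.133/3 = 1513.7111; MSW = 720.422/32 = 22.5132
F = MSB/MSW = 67.2366
df = (3, 32)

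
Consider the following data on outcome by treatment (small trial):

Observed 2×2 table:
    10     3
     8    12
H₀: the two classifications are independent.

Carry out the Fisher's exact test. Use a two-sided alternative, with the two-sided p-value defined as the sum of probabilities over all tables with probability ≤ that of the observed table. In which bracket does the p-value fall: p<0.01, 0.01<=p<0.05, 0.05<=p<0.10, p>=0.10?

Margins: r₁=13, r₂=20, c₁=18, c₂=15, n=33
p_obs = C(13,10)·C(20,8)/C(33,18); sum pmf over tables with pmf ≤ p_obs
p-value (two-sided) = 0.07244
→ bracket: 0.05<=p<0.10

p-value bracket: 0.05<=p<0.10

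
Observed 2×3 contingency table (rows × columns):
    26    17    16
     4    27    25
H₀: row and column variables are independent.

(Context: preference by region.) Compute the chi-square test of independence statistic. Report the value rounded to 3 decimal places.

test statistic = 20.317

Row totals [59, 56], col totals [30, 44, 41], n=115
χ² = (26−15.39)²/15.39 + (17−22.57)²/22.57 + (16−21.03)²/21.03 + (4−14.61)²/14.61 + (27−21.43)²/21.43 + (25−19.97)²/19.97 = 20.3172
df = 2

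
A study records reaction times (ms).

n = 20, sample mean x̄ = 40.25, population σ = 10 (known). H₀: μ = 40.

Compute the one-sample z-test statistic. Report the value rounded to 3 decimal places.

SE = σ/√n = 10/√20 = 2.2361
z = (x̄−μ₀)/SE = (40.25−40)/2.2361 = 0.1118

test statistic = 0.112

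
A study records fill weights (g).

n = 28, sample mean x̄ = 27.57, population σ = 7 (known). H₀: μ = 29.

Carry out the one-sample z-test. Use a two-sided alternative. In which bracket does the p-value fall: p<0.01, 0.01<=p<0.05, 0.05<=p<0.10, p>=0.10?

SE = σ/√n = 7/√28 = 1.3229
z = (x̄−μ₀)/SE = (27.57−29)/1.3229 = -1.0810
p-value (two-sided) = 0.27971
→ bracket: p>=0.10

p-value bracket: p>=0.10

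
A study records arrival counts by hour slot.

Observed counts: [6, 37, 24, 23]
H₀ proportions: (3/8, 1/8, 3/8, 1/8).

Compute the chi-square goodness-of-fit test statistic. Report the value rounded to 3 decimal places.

n = 90; E_i = n·p_i = [33.75, 11.25, 33.75, 11.25]
χ² = (6−33.75)²/33.75 + (37−11.25)²/11.25 + (24−33.75)²/33.75 + (23−11.25)²/11.25 = 96.8444
df = 3

test statistic = 96.844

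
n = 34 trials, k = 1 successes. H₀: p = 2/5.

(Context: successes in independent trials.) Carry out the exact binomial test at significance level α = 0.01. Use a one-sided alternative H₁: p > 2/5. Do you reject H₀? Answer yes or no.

Exact binomial: n=34, k=1, p₀=2/5=0.4000
P(X≥1) from Σ C(n,i)·p₀^i·(1−p₀)^(n−i)
p-value (one-sided, H₁ greater) = 1.00000
At α=0.01: p ≥ α → fail to reject H₀

reject H₀: no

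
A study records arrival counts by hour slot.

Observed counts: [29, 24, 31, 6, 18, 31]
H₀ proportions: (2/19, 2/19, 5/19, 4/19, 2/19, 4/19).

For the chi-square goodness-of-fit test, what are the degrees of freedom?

degrees of freedom = 5

df = k − 1 = 6 − 1 = 5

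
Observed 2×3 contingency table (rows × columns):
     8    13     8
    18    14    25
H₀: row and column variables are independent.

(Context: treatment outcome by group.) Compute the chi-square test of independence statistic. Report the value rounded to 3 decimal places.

test statistic = 3.942

Row totals [29, 57], col totals [26, 27, 33], n=86
χ² = (8−8.77)²/8.77 + (13−9.10)²/9.10 + (8−11.13)²/11.13 + (18−17.23)²/17.23 + (14−17.90)²/17.90 + (25−21.87)²/21.87 = 3.9424
df = 2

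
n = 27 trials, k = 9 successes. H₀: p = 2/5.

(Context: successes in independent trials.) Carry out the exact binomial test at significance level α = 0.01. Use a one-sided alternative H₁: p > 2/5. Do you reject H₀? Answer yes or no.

reject H₀: no

Exact binomial: n=27, k=9, p₀=2/5=0.4000
P(X≥9) from Σ C(n,i)·p₀^i·(1−p₀)^(n−i)
p-value (one-sided, H₁ greater) = 0.81605
At α=0.01: p ≥ α → fail to reject H₀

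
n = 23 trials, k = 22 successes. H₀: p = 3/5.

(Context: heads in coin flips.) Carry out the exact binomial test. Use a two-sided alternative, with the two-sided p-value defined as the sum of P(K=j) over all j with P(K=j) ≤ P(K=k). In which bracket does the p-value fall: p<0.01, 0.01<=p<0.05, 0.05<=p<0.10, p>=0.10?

Exact binomial: n=23, k=22, p₀=3/5=0.6000
P(X=j) = C(n,j)·p₀^j·(1−p₀)^(n−j); p = Σ P(X=j) over j with P(X=j) ≤ P(X=22)
p-value (two-sided) = 0.00017
→ bracket: p<0.01

p-value bracket: p<0.01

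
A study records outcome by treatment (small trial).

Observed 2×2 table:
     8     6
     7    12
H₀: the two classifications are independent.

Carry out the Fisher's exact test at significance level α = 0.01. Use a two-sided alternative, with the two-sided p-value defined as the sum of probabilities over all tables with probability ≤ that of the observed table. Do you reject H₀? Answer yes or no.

reject H₀: no

Margins: r₁=14, r₂=19, c₁=15, c₂=18, n=33
p_obs = C(14,8)·C(19,7)/C(33,15); sum pmf over tables with pmf ≤ p_obs
p-value (two-sided) = 0.30411
At α=0.01: p ≥ α → fail to reject H₀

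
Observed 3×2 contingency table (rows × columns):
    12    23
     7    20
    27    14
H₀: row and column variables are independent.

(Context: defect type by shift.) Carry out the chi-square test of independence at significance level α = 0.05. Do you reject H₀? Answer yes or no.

Row totals [35, 27, 41], col totals [46, 57], n=103
χ² = (12−15.63)²/15.63 + (23−19.37)²/19.37 + (7−12.06)²/12.06 + (20−14.94)²/14.94 + (27−18.31)²/18.31 + (14−22.69)²/22.69 = 12.8097
df = 2
p-value (upper-tail) = 0.00165
At α=0.05: p < α → reject H₀

reject H₀: yes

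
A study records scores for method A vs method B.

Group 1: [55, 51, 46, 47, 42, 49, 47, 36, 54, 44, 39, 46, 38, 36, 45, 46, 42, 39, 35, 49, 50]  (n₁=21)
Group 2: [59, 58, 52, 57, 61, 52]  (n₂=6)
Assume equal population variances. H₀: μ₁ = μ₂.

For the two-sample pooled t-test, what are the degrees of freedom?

degrees of freedom = 25

df = n₁ + n₂ − 2 = 21 + 6 − 2 = 25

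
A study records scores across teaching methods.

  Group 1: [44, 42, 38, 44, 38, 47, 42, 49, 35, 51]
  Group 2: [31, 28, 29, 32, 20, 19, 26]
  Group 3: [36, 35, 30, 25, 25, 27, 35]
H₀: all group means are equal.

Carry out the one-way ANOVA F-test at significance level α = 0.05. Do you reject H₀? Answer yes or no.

Group means [43.00, 26.43, 30.43], grand mean 34.500
SSB = Σnᵢ(x̄ᵢ−x̄)² = 1294.571; SSW = ΣΣ(x−x̄ᵢ)² = 535.429
MSB = 1294.571/2 = 647.2857; MSW = 535.429/21 = 25.4966
F = MSB/MSW = 25.3871
df = (2, 21)
p-value (upper-tail) = 0.00000
At α=0.05: p < α → reject H₀

reject H₀: yes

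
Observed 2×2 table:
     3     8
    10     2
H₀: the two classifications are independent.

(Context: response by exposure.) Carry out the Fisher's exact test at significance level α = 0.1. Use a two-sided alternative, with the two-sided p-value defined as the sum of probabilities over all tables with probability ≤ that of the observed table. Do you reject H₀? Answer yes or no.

reject H₀: yes

Margins: r₁=11, r₂=12, c₁=13, c₂=10, n=23
p_obs = C(11,3)·C(12,10)/C(23,13); sum pmf over tables with pmf ≤ p_obs
p-value (two-sided) = 0.01228
At α=0.1: p < α → reject H₀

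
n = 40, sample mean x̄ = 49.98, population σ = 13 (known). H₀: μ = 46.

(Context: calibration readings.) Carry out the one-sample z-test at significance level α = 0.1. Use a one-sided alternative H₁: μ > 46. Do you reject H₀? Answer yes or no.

SE = σ/√n = 13/√40 = 2.0555
z = (x̄−μ₀)/SE = (49.98−46)/2.0555 = 1.9363
p-value (one-sided, H₁ greater) = 0.02642
At α=0.1: p < α → reject H₀

reject H₀: yes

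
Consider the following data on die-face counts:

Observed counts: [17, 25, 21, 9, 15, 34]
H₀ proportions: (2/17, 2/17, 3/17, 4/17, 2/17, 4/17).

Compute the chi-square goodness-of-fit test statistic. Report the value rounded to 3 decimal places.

test statistic = 23.114

n = 121; E_i = n·p_i = [14.24, 14.24, 21.35, 28.47, 14.24, 28.47]
χ² = (17−14.24)²/14.24 + (25−14.24)²/14.24 + (21−21.35)²/21.35 + (9−28.47)²/28.47 + (15−14.24)²/14.24 + (34−28.47)²/28.47 = 23.1136
df = 5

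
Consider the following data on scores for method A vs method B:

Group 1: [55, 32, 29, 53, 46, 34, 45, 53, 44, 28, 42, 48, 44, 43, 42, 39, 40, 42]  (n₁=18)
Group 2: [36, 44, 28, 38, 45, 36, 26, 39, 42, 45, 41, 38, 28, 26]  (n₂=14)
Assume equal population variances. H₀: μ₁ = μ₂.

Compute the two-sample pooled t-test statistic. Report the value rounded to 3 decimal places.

test statistic = 2.117

x̄₁=42.167, s₁=7.755, n₁=18
x̄₂=36.571, s₂=6.947, n₂=14
s_p² = [17·7.755² + 13·6.947²]/30 = 54.9976
SE = √(s_p²·(1/18+1/14)) = 2.6427
t = (42.167−36.571)/2.6427 = 2.1172
df = 30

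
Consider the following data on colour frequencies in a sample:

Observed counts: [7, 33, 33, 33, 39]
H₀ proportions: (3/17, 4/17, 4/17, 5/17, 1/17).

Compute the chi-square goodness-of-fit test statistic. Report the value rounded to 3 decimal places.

test statistic = 124.612

n = 145; E_i = n·p_i = [25.59, 34.12, 34.12, 42.65, 8.53]
χ² = (7−25.59)²/25.59 + (33−34.12)²/34.12 + (33−34.12)²/34.12 + (33−42.65)²/42.65 + (39−8.53)²/8.53 = 124.6122
df = 4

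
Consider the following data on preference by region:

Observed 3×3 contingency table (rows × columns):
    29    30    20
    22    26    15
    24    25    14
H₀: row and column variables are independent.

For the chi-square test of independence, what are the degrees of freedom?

df = (r−1)(c−1) = (3−1)·(3−1) = 4

degrees of freedom = 4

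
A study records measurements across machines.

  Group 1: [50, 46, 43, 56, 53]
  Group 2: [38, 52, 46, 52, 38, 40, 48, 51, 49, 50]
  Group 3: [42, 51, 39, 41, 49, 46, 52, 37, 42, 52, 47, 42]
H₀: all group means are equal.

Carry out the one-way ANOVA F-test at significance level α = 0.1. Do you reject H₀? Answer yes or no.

Group means [49.60, 46.40, 45.00], grand mean 46.370
SSB = Σnᵢ(x̄ᵢ−x̄)² = 74.696; SSW = ΣΣ(x−x̄ᵢ)² = 695.600
MSB = 74.696/2 = 37.3481; MSW = 695.600/24 = 28.9833
F = MSB/MSW = 1.2886
df = (2, 24)
p-value (upper-tail) = 0.29405
At α=0.1: p ≥ α → fail to reject H₀

reject H₀: no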